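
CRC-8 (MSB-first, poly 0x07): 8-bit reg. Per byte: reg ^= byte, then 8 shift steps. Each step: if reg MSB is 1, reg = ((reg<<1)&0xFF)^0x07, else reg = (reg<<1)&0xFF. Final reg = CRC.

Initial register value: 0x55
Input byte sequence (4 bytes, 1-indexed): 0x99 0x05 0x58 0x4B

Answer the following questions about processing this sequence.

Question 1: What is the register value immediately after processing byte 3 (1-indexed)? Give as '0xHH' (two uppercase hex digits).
After byte 1 (0x99): reg=0x6A
After byte 2 (0x05): reg=0x0A
After byte 3 (0x58): reg=0xB9

Answer: 0xB9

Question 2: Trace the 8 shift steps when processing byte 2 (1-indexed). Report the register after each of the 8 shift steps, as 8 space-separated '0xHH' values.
After byte 1 (0x99): reg=0x6A
Register before byte 2: 0x6A
After XOR with byte 0x05: 0x6F

Answer: 0xDE 0xBB 0x71 0xE2 0xC3 0x81 0x05 0x0A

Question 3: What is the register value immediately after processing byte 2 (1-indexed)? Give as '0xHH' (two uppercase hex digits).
After byte 1 (0x99): reg=0x6A
After byte 2 (0x05): reg=0x0A

Answer: 0x0A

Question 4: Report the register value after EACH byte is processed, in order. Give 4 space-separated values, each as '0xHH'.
0x6A 0x0A 0xB9 0xD0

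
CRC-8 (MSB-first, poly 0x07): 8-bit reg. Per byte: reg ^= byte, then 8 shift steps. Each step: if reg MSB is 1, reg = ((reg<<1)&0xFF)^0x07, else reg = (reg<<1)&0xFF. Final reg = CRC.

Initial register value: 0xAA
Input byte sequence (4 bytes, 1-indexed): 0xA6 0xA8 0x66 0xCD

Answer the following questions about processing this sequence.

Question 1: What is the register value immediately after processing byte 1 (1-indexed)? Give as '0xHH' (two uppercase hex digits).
Answer: 0x24

Derivation:
After byte 1 (0xA6): reg=0x24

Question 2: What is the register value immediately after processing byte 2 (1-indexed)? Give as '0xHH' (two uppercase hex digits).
Answer: 0xAD

Derivation:
After byte 1 (0xA6): reg=0x24
After byte 2 (0xA8): reg=0xAD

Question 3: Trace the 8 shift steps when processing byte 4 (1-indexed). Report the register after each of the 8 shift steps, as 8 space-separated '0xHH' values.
After byte 1 (0xA6): reg=0x24
After byte 2 (0xA8): reg=0xAD
After byte 3 (0x66): reg=0x7F
Register before byte 4: 0x7F
After XOR with byte 0xCD: 0xB2

Answer: 0x63 0xC6 0x8B 0x11 0x22 0x44 0x88 0x17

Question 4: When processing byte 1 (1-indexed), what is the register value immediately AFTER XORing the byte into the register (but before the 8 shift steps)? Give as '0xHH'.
Register before byte 1: 0xAA
Byte 1: 0xA6
0xAA XOR 0xA6 = 0x0C

Answer: 0x0C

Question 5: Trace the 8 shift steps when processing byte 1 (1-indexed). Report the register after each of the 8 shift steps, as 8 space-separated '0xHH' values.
Register before byte 1: 0xAA
After XOR with byte 0xA6: 0x0C

Answer: 0x18 0x30 0x60 0xC0 0x87 0x09 0x12 0x24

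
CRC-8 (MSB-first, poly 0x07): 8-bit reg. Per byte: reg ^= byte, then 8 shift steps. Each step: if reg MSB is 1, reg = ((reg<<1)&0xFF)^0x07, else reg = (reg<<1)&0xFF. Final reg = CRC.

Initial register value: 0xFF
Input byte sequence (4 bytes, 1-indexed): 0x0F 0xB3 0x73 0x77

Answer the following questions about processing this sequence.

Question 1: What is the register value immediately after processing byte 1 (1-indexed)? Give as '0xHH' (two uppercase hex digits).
After byte 1 (0x0F): reg=0xDE

Answer: 0xDE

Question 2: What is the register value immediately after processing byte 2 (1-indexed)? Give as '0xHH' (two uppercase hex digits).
Answer: 0x04

Derivation:
After byte 1 (0x0F): reg=0xDE
After byte 2 (0xB3): reg=0x04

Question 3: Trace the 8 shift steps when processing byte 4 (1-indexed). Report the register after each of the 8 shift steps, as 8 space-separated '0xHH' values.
Answer: 0x6A 0xD4 0xAF 0x59 0xB2 0x63 0xC6 0x8B

Derivation:
After byte 1 (0x0F): reg=0xDE
After byte 2 (0xB3): reg=0x04
After byte 3 (0x73): reg=0x42
Register before byte 4: 0x42
After XOR with byte 0x77: 0x35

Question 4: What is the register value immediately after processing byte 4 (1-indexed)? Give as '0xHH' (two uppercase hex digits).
After byte 1 (0x0F): reg=0xDE
After byte 2 (0xB3): reg=0x04
After byte 3 (0x73): reg=0x42
After byte 4 (0x77): reg=0x8B

Answer: 0x8B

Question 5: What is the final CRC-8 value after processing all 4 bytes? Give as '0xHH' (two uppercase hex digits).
Answer: 0x8B

Derivation:
After byte 1 (0x0F): reg=0xDE
After byte 2 (0xB3): reg=0x04
After byte 3 (0x73): reg=0x42
After byte 4 (0x77): reg=0x8B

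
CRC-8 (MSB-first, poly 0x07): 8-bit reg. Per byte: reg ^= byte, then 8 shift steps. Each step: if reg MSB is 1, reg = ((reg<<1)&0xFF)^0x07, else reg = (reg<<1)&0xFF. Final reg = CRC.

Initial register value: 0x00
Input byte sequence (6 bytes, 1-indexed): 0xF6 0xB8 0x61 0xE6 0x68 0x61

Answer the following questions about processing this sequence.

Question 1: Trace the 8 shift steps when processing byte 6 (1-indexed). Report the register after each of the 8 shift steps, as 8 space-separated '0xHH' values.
Answer: 0x09 0x12 0x24 0x48 0x90 0x27 0x4E 0x9C

Derivation:
After byte 1 (0xF6): reg=0xCC
After byte 2 (0xB8): reg=0x4B
After byte 3 (0x61): reg=0xD6
After byte 4 (0xE6): reg=0x90
After byte 5 (0x68): reg=0xE6
Register before byte 6: 0xE6
After XOR with byte 0x61: 0x87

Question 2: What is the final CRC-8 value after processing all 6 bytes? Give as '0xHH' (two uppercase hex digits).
After byte 1 (0xF6): reg=0xCC
After byte 2 (0xB8): reg=0x4B
After byte 3 (0x61): reg=0xD6
After byte 4 (0xE6): reg=0x90
After byte 5 (0x68): reg=0xE6
After byte 6 (0x61): reg=0x9C

Answer: 0x9C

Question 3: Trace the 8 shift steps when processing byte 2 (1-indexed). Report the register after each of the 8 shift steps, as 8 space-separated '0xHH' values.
Answer: 0xE8 0xD7 0xA9 0x55 0xAA 0x53 0xA6 0x4B

Derivation:
After byte 1 (0xF6): reg=0xCC
Register before byte 2: 0xCC
After XOR with byte 0xB8: 0x74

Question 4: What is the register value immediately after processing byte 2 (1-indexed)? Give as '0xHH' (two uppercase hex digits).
After byte 1 (0xF6): reg=0xCC
After byte 2 (0xB8): reg=0x4B

Answer: 0x4B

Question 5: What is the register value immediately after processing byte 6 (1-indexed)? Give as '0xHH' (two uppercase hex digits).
After byte 1 (0xF6): reg=0xCC
After byte 2 (0xB8): reg=0x4B
After byte 3 (0x61): reg=0xD6
After byte 4 (0xE6): reg=0x90
After byte 5 (0x68): reg=0xE6
After byte 6 (0x61): reg=0x9C

Answer: 0x9C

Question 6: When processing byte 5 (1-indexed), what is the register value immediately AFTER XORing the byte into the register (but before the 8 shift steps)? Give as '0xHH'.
Register before byte 5: 0x90
Byte 5: 0x68
0x90 XOR 0x68 = 0xF8

Answer: 0xF8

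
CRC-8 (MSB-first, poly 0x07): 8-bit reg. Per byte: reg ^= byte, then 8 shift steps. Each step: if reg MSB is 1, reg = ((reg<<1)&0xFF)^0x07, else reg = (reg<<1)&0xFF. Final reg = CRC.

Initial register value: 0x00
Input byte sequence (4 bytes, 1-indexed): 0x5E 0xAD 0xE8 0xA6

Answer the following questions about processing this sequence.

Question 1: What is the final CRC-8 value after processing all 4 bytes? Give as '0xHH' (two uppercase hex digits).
Answer: 0x71

Derivation:
After byte 1 (0x5E): reg=0x9D
After byte 2 (0xAD): reg=0x90
After byte 3 (0xE8): reg=0x6F
After byte 4 (0xA6): reg=0x71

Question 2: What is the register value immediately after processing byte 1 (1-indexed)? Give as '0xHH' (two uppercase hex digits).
After byte 1 (0x5E): reg=0x9D

Answer: 0x9D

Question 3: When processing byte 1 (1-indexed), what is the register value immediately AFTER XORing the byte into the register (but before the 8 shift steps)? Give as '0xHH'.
Register before byte 1: 0x00
Byte 1: 0x5E
0x00 XOR 0x5E = 0x5E

Answer: 0x5E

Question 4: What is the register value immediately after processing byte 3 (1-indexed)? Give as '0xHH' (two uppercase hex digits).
After byte 1 (0x5E): reg=0x9D
After byte 2 (0xAD): reg=0x90
After byte 3 (0xE8): reg=0x6F

Answer: 0x6F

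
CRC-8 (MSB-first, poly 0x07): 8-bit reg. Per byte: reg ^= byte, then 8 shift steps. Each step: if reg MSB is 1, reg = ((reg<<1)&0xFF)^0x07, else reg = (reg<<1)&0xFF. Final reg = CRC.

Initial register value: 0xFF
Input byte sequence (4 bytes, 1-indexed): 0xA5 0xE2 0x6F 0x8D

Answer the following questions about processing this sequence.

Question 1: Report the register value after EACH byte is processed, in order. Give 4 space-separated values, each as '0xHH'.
0x81 0x2E 0xC0 0xE4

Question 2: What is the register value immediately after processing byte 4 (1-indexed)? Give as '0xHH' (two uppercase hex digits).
Answer: 0xE4

Derivation:
After byte 1 (0xA5): reg=0x81
After byte 2 (0xE2): reg=0x2E
After byte 3 (0x6F): reg=0xC0
After byte 4 (0x8D): reg=0xE4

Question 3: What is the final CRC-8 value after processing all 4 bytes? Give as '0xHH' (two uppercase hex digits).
After byte 1 (0xA5): reg=0x81
After byte 2 (0xE2): reg=0x2E
After byte 3 (0x6F): reg=0xC0
After byte 4 (0x8D): reg=0xE4

Answer: 0xE4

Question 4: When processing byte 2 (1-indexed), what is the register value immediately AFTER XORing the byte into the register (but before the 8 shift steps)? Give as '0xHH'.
Register before byte 2: 0x81
Byte 2: 0xE2
0x81 XOR 0xE2 = 0x63

Answer: 0x63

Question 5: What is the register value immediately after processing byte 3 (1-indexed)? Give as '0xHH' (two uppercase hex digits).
Answer: 0xC0

Derivation:
After byte 1 (0xA5): reg=0x81
After byte 2 (0xE2): reg=0x2E
After byte 3 (0x6F): reg=0xC0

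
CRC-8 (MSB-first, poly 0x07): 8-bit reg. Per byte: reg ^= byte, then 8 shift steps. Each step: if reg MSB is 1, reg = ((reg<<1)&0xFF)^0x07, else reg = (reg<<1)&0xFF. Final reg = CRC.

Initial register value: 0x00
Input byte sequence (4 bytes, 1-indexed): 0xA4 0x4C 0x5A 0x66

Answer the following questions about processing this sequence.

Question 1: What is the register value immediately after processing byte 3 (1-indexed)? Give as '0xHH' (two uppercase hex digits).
After byte 1 (0xA4): reg=0x75
After byte 2 (0x4C): reg=0xAF
After byte 3 (0x5A): reg=0xC5

Answer: 0xC5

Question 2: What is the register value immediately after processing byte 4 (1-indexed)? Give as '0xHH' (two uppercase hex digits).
Answer: 0x60

Derivation:
After byte 1 (0xA4): reg=0x75
After byte 2 (0x4C): reg=0xAF
After byte 3 (0x5A): reg=0xC5
After byte 4 (0x66): reg=0x60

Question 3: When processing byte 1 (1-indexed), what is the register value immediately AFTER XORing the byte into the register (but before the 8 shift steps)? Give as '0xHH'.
Register before byte 1: 0x00
Byte 1: 0xA4
0x00 XOR 0xA4 = 0xA4

Answer: 0xA4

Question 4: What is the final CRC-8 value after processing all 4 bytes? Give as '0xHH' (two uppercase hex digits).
After byte 1 (0xA4): reg=0x75
After byte 2 (0x4C): reg=0xAF
After byte 3 (0x5A): reg=0xC5
After byte 4 (0x66): reg=0x60

Answer: 0x60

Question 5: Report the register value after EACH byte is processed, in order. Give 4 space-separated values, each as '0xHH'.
0x75 0xAF 0xC5 0x60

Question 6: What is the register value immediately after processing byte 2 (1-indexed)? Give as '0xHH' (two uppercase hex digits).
After byte 1 (0xA4): reg=0x75
After byte 2 (0x4C): reg=0xAF

Answer: 0xAF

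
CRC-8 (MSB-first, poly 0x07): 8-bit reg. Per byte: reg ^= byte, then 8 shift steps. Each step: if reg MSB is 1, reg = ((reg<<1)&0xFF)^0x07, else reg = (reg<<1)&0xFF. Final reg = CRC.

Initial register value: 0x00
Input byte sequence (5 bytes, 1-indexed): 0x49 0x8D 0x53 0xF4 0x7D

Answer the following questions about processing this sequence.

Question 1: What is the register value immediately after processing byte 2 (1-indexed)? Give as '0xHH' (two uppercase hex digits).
Answer: 0x4C

Derivation:
After byte 1 (0x49): reg=0xF8
After byte 2 (0x8D): reg=0x4C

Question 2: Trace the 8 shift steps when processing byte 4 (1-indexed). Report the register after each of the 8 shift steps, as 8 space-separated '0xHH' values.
Answer: 0x55 0xAA 0x53 0xA6 0x4B 0x96 0x2B 0x56

Derivation:
After byte 1 (0x49): reg=0xF8
After byte 2 (0x8D): reg=0x4C
After byte 3 (0x53): reg=0x5D
Register before byte 4: 0x5D
After XOR with byte 0xF4: 0xA9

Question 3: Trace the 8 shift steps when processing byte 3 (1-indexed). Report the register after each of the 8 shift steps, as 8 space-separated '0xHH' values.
After byte 1 (0x49): reg=0xF8
After byte 2 (0x8D): reg=0x4C
Register before byte 3: 0x4C
After XOR with byte 0x53: 0x1F

Answer: 0x3E 0x7C 0xF8 0xF7 0xE9 0xD5 0xAD 0x5D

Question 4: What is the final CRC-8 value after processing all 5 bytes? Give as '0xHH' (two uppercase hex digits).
After byte 1 (0x49): reg=0xF8
After byte 2 (0x8D): reg=0x4C
After byte 3 (0x53): reg=0x5D
After byte 4 (0xF4): reg=0x56
After byte 5 (0x7D): reg=0xD1

Answer: 0xD1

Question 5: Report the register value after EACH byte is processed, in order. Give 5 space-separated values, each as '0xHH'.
0xF8 0x4C 0x5D 0x56 0xD1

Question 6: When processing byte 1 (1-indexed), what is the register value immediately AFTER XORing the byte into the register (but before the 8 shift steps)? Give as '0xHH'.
Answer: 0x49

Derivation:
Register before byte 1: 0x00
Byte 1: 0x49
0x00 XOR 0x49 = 0x49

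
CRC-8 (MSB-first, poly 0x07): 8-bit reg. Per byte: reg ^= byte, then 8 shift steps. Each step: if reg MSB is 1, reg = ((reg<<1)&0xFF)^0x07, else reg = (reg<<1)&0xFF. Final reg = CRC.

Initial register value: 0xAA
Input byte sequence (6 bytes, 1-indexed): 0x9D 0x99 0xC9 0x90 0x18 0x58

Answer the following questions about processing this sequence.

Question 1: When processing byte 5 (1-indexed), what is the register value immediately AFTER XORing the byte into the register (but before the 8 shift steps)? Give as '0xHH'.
Answer: 0xE9

Derivation:
Register before byte 5: 0xF1
Byte 5: 0x18
0xF1 XOR 0x18 = 0xE9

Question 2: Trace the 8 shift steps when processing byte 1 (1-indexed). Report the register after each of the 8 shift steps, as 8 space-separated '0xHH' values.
Answer: 0x6E 0xDC 0xBF 0x79 0xF2 0xE3 0xC1 0x85

Derivation:
Register before byte 1: 0xAA
After XOR with byte 0x9D: 0x37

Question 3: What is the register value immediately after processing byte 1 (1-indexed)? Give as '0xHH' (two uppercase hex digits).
Answer: 0x85

Derivation:
After byte 1 (0x9D): reg=0x85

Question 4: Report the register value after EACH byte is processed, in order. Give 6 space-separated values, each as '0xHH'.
0x85 0x54 0xDA 0xF1 0x91 0x71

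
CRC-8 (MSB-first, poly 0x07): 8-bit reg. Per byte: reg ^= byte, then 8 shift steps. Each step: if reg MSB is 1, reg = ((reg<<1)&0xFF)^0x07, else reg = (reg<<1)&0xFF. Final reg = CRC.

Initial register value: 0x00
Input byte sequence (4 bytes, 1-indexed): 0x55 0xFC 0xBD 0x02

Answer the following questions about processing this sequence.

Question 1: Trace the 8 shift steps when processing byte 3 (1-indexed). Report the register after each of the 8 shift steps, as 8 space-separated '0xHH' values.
After byte 1 (0x55): reg=0xAC
After byte 2 (0xFC): reg=0xB7
Register before byte 3: 0xB7
After XOR with byte 0xBD: 0x0A

Answer: 0x14 0x28 0x50 0xA0 0x47 0x8E 0x1B 0x36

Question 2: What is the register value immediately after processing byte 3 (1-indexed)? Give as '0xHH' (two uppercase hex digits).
After byte 1 (0x55): reg=0xAC
After byte 2 (0xFC): reg=0xB7
After byte 3 (0xBD): reg=0x36

Answer: 0x36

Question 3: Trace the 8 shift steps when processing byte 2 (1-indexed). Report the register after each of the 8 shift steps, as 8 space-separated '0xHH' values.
Answer: 0xA0 0x47 0x8E 0x1B 0x36 0x6C 0xD8 0xB7

Derivation:
After byte 1 (0x55): reg=0xAC
Register before byte 2: 0xAC
After XOR with byte 0xFC: 0x50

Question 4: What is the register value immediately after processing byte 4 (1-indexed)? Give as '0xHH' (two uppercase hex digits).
After byte 1 (0x55): reg=0xAC
After byte 2 (0xFC): reg=0xB7
After byte 3 (0xBD): reg=0x36
After byte 4 (0x02): reg=0x8C

Answer: 0x8C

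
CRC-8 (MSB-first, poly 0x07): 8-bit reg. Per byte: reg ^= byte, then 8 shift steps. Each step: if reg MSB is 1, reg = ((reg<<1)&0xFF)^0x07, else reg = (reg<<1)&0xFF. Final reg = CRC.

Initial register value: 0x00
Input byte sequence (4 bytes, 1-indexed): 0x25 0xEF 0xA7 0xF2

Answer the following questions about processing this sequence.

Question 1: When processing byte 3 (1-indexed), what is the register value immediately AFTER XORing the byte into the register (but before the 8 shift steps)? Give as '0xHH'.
Register before byte 3: 0x6C
Byte 3: 0xA7
0x6C XOR 0xA7 = 0xCB

Answer: 0xCB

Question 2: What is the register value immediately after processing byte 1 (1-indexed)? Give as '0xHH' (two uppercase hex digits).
Answer: 0xFB

Derivation:
After byte 1 (0x25): reg=0xFB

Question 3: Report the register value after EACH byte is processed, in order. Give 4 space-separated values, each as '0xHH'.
0xFB 0x6C 0x7F 0xAA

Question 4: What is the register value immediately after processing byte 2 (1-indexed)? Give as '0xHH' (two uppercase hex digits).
Answer: 0x6C

Derivation:
After byte 1 (0x25): reg=0xFB
After byte 2 (0xEF): reg=0x6C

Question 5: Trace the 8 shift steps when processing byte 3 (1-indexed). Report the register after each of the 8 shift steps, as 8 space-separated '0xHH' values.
Answer: 0x91 0x25 0x4A 0x94 0x2F 0x5E 0xBC 0x7F

Derivation:
After byte 1 (0x25): reg=0xFB
After byte 2 (0xEF): reg=0x6C
Register before byte 3: 0x6C
After XOR with byte 0xA7: 0xCB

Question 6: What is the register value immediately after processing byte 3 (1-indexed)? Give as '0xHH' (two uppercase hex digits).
After byte 1 (0x25): reg=0xFB
After byte 2 (0xEF): reg=0x6C
After byte 3 (0xA7): reg=0x7F

Answer: 0x7F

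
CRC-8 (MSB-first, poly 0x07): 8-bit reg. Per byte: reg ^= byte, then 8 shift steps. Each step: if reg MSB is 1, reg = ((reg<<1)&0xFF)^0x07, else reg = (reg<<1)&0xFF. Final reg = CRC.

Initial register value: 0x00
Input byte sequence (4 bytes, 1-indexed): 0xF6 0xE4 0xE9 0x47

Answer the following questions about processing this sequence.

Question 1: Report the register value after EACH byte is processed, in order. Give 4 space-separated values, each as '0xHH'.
0xCC 0xD8 0x97 0x3E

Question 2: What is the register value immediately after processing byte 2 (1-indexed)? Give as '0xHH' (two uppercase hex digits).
After byte 1 (0xF6): reg=0xCC
After byte 2 (0xE4): reg=0xD8

Answer: 0xD8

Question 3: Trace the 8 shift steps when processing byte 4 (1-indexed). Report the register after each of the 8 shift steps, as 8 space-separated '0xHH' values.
Answer: 0xA7 0x49 0x92 0x23 0x46 0x8C 0x1F 0x3E

Derivation:
After byte 1 (0xF6): reg=0xCC
After byte 2 (0xE4): reg=0xD8
After byte 3 (0xE9): reg=0x97
Register before byte 4: 0x97
After XOR with byte 0x47: 0xD0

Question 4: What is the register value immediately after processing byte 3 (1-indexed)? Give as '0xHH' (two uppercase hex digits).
Answer: 0x97

Derivation:
After byte 1 (0xF6): reg=0xCC
After byte 2 (0xE4): reg=0xD8
After byte 3 (0xE9): reg=0x97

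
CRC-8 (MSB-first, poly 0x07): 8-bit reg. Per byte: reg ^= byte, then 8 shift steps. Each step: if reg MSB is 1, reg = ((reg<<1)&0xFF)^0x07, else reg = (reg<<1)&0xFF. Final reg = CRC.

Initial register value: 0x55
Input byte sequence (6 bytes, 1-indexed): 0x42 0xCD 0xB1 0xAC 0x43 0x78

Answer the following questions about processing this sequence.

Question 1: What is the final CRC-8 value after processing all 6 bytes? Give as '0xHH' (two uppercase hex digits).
After byte 1 (0x42): reg=0x65
After byte 2 (0xCD): reg=0x51
After byte 3 (0xB1): reg=0xAE
After byte 4 (0xAC): reg=0x0E
After byte 5 (0x43): reg=0xE4
After byte 6 (0x78): reg=0xDD

Answer: 0xDD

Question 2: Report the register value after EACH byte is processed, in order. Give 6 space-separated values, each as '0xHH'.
0x65 0x51 0xAE 0x0E 0xE4 0xDD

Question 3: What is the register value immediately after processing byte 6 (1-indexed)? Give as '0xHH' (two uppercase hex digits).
After byte 1 (0x42): reg=0x65
After byte 2 (0xCD): reg=0x51
After byte 3 (0xB1): reg=0xAE
After byte 4 (0xAC): reg=0x0E
After byte 5 (0x43): reg=0xE4
After byte 6 (0x78): reg=0xDD

Answer: 0xDD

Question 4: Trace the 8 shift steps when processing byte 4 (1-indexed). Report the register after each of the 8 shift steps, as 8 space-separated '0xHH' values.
Answer: 0x04 0x08 0x10 0x20 0x40 0x80 0x07 0x0E

Derivation:
After byte 1 (0x42): reg=0x65
After byte 2 (0xCD): reg=0x51
After byte 3 (0xB1): reg=0xAE
Register before byte 4: 0xAE
After XOR with byte 0xAC: 0x02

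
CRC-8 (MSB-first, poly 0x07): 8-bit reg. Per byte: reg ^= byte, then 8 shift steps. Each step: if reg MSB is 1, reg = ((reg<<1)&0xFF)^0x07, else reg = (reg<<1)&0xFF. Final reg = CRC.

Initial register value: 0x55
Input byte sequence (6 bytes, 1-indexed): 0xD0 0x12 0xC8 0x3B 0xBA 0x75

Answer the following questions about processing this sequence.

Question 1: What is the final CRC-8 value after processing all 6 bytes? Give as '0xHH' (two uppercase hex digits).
After byte 1 (0xD0): reg=0x92
After byte 2 (0x12): reg=0x89
After byte 3 (0xC8): reg=0xC0
After byte 4 (0x3B): reg=0xEF
After byte 5 (0xBA): reg=0xAC
After byte 6 (0x75): reg=0x01

Answer: 0x01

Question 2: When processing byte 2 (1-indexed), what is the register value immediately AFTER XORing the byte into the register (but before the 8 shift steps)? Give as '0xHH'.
Register before byte 2: 0x92
Byte 2: 0x12
0x92 XOR 0x12 = 0x80

Answer: 0x80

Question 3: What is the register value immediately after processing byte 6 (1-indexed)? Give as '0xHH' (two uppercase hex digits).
Answer: 0x01

Derivation:
After byte 1 (0xD0): reg=0x92
After byte 2 (0x12): reg=0x89
After byte 3 (0xC8): reg=0xC0
After byte 4 (0x3B): reg=0xEF
After byte 5 (0xBA): reg=0xAC
After byte 6 (0x75): reg=0x01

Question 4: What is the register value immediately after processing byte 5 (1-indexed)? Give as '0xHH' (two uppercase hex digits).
After byte 1 (0xD0): reg=0x92
After byte 2 (0x12): reg=0x89
After byte 3 (0xC8): reg=0xC0
After byte 4 (0x3B): reg=0xEF
After byte 5 (0xBA): reg=0xAC

Answer: 0xAC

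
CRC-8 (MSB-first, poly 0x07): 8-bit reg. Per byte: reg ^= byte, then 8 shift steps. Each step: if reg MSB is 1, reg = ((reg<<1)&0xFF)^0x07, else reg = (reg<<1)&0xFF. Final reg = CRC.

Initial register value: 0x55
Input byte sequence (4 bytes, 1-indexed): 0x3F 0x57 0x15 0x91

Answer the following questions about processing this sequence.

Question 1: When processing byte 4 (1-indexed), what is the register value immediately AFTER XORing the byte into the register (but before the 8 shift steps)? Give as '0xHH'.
Answer: 0xDF

Derivation:
Register before byte 4: 0x4E
Byte 4: 0x91
0x4E XOR 0x91 = 0xDF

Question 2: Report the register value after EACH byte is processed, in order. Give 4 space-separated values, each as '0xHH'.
0x11 0xD5 0x4E 0x13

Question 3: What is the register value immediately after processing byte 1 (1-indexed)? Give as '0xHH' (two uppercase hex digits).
Answer: 0x11

Derivation:
After byte 1 (0x3F): reg=0x11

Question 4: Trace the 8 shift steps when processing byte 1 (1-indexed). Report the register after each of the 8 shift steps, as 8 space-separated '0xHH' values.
Register before byte 1: 0x55
After XOR with byte 0x3F: 0x6A

Answer: 0xD4 0xAF 0x59 0xB2 0x63 0xC6 0x8B 0x11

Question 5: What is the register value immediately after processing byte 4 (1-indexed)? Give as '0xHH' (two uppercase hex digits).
After byte 1 (0x3F): reg=0x11
After byte 2 (0x57): reg=0xD5
After byte 3 (0x15): reg=0x4E
After byte 4 (0x91): reg=0x13

Answer: 0x13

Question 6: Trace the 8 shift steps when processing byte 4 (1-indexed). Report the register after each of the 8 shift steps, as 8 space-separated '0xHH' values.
After byte 1 (0x3F): reg=0x11
After byte 2 (0x57): reg=0xD5
After byte 3 (0x15): reg=0x4E
Register before byte 4: 0x4E
After XOR with byte 0x91: 0xDF

Answer: 0xB9 0x75 0xEA 0xD3 0xA1 0x45 0x8A 0x13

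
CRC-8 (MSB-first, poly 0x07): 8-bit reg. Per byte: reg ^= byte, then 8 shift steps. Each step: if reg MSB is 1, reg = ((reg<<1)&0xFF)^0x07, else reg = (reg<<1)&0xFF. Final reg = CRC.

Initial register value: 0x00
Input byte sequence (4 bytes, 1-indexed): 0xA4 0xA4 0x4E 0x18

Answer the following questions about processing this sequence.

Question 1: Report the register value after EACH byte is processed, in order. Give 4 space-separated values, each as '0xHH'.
0x75 0x39 0x42 0x81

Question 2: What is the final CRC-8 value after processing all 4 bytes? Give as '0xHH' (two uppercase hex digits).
After byte 1 (0xA4): reg=0x75
After byte 2 (0xA4): reg=0x39
After byte 3 (0x4E): reg=0x42
After byte 4 (0x18): reg=0x81

Answer: 0x81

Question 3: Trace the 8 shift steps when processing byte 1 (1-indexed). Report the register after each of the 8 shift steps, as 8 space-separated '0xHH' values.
Answer: 0x4F 0x9E 0x3B 0x76 0xEC 0xDF 0xB9 0x75

Derivation:
Register before byte 1: 0x00
After XOR with byte 0xA4: 0xA4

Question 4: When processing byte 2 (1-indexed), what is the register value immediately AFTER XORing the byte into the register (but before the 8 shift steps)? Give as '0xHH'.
Answer: 0xD1

Derivation:
Register before byte 2: 0x75
Byte 2: 0xA4
0x75 XOR 0xA4 = 0xD1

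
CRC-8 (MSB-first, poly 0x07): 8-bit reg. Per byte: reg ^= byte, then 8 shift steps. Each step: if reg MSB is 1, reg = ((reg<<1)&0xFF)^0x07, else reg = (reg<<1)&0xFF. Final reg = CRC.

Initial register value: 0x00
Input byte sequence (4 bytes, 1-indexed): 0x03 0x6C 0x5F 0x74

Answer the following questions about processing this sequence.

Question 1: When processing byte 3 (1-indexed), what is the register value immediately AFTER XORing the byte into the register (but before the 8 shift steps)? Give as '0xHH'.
Register before byte 3: 0x3C
Byte 3: 0x5F
0x3C XOR 0x5F = 0x63

Answer: 0x63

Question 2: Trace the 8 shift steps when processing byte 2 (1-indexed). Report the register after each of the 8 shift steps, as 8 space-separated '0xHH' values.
After byte 1 (0x03): reg=0x09
Register before byte 2: 0x09
After XOR with byte 0x6C: 0x65

Answer: 0xCA 0x93 0x21 0x42 0x84 0x0F 0x1E 0x3C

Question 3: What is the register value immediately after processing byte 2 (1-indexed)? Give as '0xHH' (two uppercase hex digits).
After byte 1 (0x03): reg=0x09
After byte 2 (0x6C): reg=0x3C

Answer: 0x3C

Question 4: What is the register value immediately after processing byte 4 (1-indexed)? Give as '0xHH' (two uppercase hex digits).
After byte 1 (0x03): reg=0x09
After byte 2 (0x6C): reg=0x3C
After byte 3 (0x5F): reg=0x2E
After byte 4 (0x74): reg=0x81

Answer: 0x81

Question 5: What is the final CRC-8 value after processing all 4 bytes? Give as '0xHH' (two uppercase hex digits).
Answer: 0x81

Derivation:
After byte 1 (0x03): reg=0x09
After byte 2 (0x6C): reg=0x3C
After byte 3 (0x5F): reg=0x2E
After byte 4 (0x74): reg=0x81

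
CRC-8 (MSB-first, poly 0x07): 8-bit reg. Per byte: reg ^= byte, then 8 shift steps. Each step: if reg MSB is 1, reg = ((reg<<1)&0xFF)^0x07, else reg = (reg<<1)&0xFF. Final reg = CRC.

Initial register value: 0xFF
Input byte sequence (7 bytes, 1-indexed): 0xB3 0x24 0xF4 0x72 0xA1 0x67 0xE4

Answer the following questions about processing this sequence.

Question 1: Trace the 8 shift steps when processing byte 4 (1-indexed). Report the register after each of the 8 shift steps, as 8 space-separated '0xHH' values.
After byte 1 (0xB3): reg=0xE3
After byte 2 (0x24): reg=0x5B
After byte 3 (0xF4): reg=0x44
Register before byte 4: 0x44
After XOR with byte 0x72: 0x36

Answer: 0x6C 0xD8 0xB7 0x69 0xD2 0xA3 0x41 0x82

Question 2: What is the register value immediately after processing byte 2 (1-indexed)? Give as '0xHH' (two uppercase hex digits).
Answer: 0x5B

Derivation:
After byte 1 (0xB3): reg=0xE3
After byte 2 (0x24): reg=0x5B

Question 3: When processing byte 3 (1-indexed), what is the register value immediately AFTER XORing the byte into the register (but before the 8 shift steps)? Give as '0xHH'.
Answer: 0xAF

Derivation:
Register before byte 3: 0x5B
Byte 3: 0xF4
0x5B XOR 0xF4 = 0xAF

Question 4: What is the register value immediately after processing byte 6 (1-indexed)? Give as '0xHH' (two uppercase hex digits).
Answer: 0xA3

Derivation:
After byte 1 (0xB3): reg=0xE3
After byte 2 (0x24): reg=0x5B
After byte 3 (0xF4): reg=0x44
After byte 4 (0x72): reg=0x82
After byte 5 (0xA1): reg=0xE9
After byte 6 (0x67): reg=0xA3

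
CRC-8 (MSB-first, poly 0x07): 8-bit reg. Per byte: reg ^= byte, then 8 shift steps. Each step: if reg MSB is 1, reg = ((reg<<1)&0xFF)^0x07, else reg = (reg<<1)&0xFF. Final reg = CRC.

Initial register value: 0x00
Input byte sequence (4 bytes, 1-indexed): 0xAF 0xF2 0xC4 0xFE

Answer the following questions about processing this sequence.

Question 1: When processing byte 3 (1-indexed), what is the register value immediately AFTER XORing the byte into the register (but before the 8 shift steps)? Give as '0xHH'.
Register before byte 3: 0x0B
Byte 3: 0xC4
0x0B XOR 0xC4 = 0xCF

Answer: 0xCF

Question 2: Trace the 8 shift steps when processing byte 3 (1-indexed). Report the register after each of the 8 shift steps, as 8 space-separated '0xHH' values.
After byte 1 (0xAF): reg=0x44
After byte 2 (0xF2): reg=0x0B
Register before byte 3: 0x0B
After XOR with byte 0xC4: 0xCF

Answer: 0x99 0x35 0x6A 0xD4 0xAF 0x59 0xB2 0x63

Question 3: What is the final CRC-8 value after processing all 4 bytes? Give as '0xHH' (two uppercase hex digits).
After byte 1 (0xAF): reg=0x44
After byte 2 (0xF2): reg=0x0B
After byte 3 (0xC4): reg=0x63
After byte 4 (0xFE): reg=0xDA

Answer: 0xDA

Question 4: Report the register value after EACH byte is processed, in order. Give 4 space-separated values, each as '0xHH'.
0x44 0x0B 0x63 0xDA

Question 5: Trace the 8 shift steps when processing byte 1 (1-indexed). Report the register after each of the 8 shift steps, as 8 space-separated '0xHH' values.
Register before byte 1: 0x00
After XOR with byte 0xAF: 0xAF

Answer: 0x59 0xB2 0x63 0xC6 0x8B 0x11 0x22 0x44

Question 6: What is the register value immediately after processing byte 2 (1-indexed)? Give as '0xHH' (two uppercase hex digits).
After byte 1 (0xAF): reg=0x44
After byte 2 (0xF2): reg=0x0B

Answer: 0x0B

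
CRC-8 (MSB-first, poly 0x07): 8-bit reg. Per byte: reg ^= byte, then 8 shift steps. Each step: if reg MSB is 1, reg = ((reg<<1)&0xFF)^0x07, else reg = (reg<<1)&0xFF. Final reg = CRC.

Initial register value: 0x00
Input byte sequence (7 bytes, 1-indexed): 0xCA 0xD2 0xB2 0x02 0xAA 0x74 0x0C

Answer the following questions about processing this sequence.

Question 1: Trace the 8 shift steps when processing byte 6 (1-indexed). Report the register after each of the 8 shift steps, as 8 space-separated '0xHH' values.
After byte 1 (0xCA): reg=0x78
After byte 2 (0xD2): reg=0x5F
After byte 3 (0xB2): reg=0x8D
After byte 4 (0x02): reg=0xA4
After byte 5 (0xAA): reg=0x2A
Register before byte 6: 0x2A
After XOR with byte 0x74: 0x5E

Answer: 0xBC 0x7F 0xFE 0xFB 0xF1 0xE5 0xCD 0x9D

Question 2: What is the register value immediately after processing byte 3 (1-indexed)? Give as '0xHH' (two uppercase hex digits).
Answer: 0x8D

Derivation:
After byte 1 (0xCA): reg=0x78
After byte 2 (0xD2): reg=0x5F
After byte 3 (0xB2): reg=0x8D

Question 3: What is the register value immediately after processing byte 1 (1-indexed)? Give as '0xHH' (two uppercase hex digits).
After byte 1 (0xCA): reg=0x78

Answer: 0x78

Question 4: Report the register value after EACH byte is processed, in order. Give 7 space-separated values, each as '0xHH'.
0x78 0x5F 0x8D 0xA4 0x2A 0x9D 0xFE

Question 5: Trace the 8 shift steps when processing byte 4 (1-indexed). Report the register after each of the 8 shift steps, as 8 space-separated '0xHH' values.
Answer: 0x19 0x32 0x64 0xC8 0x97 0x29 0x52 0xA4

Derivation:
After byte 1 (0xCA): reg=0x78
After byte 2 (0xD2): reg=0x5F
After byte 3 (0xB2): reg=0x8D
Register before byte 4: 0x8D
After XOR with byte 0x02: 0x8F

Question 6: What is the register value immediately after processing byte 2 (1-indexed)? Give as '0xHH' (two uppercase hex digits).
After byte 1 (0xCA): reg=0x78
After byte 2 (0xD2): reg=0x5F

Answer: 0x5F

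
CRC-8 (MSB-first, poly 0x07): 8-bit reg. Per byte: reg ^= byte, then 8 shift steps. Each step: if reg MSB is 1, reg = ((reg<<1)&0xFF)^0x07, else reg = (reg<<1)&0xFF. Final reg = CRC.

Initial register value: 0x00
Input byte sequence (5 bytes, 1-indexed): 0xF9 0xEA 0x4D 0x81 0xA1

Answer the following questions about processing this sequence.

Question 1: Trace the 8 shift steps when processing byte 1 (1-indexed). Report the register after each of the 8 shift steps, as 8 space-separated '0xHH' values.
Register before byte 1: 0x00
After XOR with byte 0xF9: 0xF9

Answer: 0xF5 0xED 0xDD 0xBD 0x7D 0xFA 0xF3 0xE1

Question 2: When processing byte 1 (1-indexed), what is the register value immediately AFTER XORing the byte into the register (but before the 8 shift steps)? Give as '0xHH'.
Answer: 0xF9

Derivation:
Register before byte 1: 0x00
Byte 1: 0xF9
0x00 XOR 0xF9 = 0xF9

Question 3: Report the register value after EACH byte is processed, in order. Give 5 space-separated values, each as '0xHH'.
0xE1 0x31 0x73 0xD0 0x50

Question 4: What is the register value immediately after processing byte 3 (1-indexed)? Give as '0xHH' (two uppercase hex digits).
After byte 1 (0xF9): reg=0xE1
After byte 2 (0xEA): reg=0x31
After byte 3 (0x4D): reg=0x73

Answer: 0x73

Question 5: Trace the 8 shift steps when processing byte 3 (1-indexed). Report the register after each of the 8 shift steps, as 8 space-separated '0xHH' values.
After byte 1 (0xF9): reg=0xE1
After byte 2 (0xEA): reg=0x31
Register before byte 3: 0x31
After XOR with byte 0x4D: 0x7C

Answer: 0xF8 0xF7 0xE9 0xD5 0xAD 0x5D 0xBA 0x73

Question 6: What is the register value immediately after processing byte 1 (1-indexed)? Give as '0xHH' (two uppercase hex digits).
After byte 1 (0xF9): reg=0xE1

Answer: 0xE1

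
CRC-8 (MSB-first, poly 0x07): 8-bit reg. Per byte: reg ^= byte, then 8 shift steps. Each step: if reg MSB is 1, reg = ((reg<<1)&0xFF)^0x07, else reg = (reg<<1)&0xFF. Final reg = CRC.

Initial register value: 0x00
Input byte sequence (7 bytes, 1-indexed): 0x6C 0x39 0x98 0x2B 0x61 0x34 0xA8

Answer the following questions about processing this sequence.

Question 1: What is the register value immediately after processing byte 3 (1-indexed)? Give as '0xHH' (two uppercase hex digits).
Answer: 0xBA

Derivation:
After byte 1 (0x6C): reg=0x03
After byte 2 (0x39): reg=0xA6
After byte 3 (0x98): reg=0xBA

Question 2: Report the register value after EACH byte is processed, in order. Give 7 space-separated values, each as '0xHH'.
0x03 0xA6 0xBA 0xFE 0xD4 0xAE 0x12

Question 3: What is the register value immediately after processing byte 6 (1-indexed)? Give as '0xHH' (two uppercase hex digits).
Answer: 0xAE

Derivation:
After byte 1 (0x6C): reg=0x03
After byte 2 (0x39): reg=0xA6
After byte 3 (0x98): reg=0xBA
After byte 4 (0x2B): reg=0xFE
After byte 5 (0x61): reg=0xD4
After byte 6 (0x34): reg=0xAE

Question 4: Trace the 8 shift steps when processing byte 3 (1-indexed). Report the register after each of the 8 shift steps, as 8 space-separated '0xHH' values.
After byte 1 (0x6C): reg=0x03
After byte 2 (0x39): reg=0xA6
Register before byte 3: 0xA6
After XOR with byte 0x98: 0x3E

Answer: 0x7C 0xF8 0xF7 0xE9 0xD5 0xAD 0x5D 0xBA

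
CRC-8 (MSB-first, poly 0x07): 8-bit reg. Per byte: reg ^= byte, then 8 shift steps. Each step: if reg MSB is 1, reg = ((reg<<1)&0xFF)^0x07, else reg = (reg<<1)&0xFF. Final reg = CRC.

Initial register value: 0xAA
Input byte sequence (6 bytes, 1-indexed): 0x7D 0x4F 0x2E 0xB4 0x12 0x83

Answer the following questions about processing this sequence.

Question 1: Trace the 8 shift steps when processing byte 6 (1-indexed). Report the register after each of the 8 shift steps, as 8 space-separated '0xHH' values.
After byte 1 (0x7D): reg=0x2B
After byte 2 (0x4F): reg=0x3B
After byte 3 (0x2E): reg=0x6B
After byte 4 (0xB4): reg=0x13
After byte 5 (0x12): reg=0x07
Register before byte 6: 0x07
After XOR with byte 0x83: 0x84

Answer: 0x0F 0x1E 0x3C 0x78 0xF0 0xE7 0xC9 0x95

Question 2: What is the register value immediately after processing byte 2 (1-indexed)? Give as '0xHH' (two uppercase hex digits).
Answer: 0x3B

Derivation:
After byte 1 (0x7D): reg=0x2B
After byte 2 (0x4F): reg=0x3B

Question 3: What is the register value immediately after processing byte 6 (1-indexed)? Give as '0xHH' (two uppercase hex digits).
Answer: 0x95

Derivation:
After byte 1 (0x7D): reg=0x2B
After byte 2 (0x4F): reg=0x3B
After byte 3 (0x2E): reg=0x6B
After byte 4 (0xB4): reg=0x13
After byte 5 (0x12): reg=0x07
After byte 6 (0x83): reg=0x95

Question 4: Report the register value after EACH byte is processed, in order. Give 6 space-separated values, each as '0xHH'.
0x2B 0x3B 0x6B 0x13 0x07 0x95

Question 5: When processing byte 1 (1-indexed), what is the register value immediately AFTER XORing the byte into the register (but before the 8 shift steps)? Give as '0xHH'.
Answer: 0xD7

Derivation:
Register before byte 1: 0xAA
Byte 1: 0x7D
0xAA XOR 0x7D = 0xD7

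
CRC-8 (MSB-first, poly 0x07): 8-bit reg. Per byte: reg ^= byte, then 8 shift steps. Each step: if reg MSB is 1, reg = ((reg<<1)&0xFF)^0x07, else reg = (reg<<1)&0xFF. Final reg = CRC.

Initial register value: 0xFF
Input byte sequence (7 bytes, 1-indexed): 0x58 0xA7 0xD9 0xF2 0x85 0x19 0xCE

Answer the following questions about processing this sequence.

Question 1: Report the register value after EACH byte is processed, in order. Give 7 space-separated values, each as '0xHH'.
0x7C 0x0F 0x2C 0x14 0xFE 0xBB 0x4C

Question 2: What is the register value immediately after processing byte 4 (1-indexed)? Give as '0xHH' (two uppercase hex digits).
Answer: 0x14

Derivation:
After byte 1 (0x58): reg=0x7C
After byte 2 (0xA7): reg=0x0F
After byte 3 (0xD9): reg=0x2C
After byte 4 (0xF2): reg=0x14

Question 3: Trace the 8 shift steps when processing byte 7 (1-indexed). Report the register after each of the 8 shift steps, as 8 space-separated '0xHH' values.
Answer: 0xEA 0xD3 0xA1 0x45 0x8A 0x13 0x26 0x4C

Derivation:
After byte 1 (0x58): reg=0x7C
After byte 2 (0xA7): reg=0x0F
After byte 3 (0xD9): reg=0x2C
After byte 4 (0xF2): reg=0x14
After byte 5 (0x85): reg=0xFE
After byte 6 (0x19): reg=0xBB
Register before byte 7: 0xBB
After XOR with byte 0xCE: 0x75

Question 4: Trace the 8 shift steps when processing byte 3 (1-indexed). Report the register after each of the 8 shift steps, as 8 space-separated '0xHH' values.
Answer: 0xAB 0x51 0xA2 0x43 0x86 0x0B 0x16 0x2C

Derivation:
After byte 1 (0x58): reg=0x7C
After byte 2 (0xA7): reg=0x0F
Register before byte 3: 0x0F
After XOR with byte 0xD9: 0xD6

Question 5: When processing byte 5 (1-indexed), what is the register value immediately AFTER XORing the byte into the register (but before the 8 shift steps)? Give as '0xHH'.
Answer: 0x91

Derivation:
Register before byte 5: 0x14
Byte 5: 0x85
0x14 XOR 0x85 = 0x91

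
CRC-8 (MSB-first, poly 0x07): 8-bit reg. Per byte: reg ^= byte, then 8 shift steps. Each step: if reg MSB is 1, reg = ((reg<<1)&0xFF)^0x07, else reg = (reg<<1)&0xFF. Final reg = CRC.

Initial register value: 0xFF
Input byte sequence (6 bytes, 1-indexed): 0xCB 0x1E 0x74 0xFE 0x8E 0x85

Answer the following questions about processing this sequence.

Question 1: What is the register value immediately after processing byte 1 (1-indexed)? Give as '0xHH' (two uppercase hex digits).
Answer: 0x8C

Derivation:
After byte 1 (0xCB): reg=0x8C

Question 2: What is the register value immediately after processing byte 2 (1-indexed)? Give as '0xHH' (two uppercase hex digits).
Answer: 0xF7

Derivation:
After byte 1 (0xCB): reg=0x8C
After byte 2 (0x1E): reg=0xF7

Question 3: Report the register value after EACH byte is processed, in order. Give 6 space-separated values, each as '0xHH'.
0x8C 0xF7 0x80 0x7D 0xD7 0xB9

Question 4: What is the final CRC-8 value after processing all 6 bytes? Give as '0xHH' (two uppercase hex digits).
After byte 1 (0xCB): reg=0x8C
After byte 2 (0x1E): reg=0xF7
After byte 3 (0x74): reg=0x80
After byte 4 (0xFE): reg=0x7D
After byte 5 (0x8E): reg=0xD7
After byte 6 (0x85): reg=0xB9

Answer: 0xB9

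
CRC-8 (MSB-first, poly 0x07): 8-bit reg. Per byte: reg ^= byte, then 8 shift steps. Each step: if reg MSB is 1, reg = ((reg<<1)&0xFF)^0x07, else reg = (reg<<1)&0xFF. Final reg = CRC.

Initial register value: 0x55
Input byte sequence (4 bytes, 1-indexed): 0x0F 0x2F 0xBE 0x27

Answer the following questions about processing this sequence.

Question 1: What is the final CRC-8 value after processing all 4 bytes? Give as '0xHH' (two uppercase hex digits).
Answer: 0x08

Derivation:
After byte 1 (0x0F): reg=0x81
After byte 2 (0x2F): reg=0x43
After byte 3 (0xBE): reg=0xFD
After byte 4 (0x27): reg=0x08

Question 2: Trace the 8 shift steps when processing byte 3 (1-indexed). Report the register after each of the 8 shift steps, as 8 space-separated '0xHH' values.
After byte 1 (0x0F): reg=0x81
After byte 2 (0x2F): reg=0x43
Register before byte 3: 0x43
After XOR with byte 0xBE: 0xFD

Answer: 0xFD 0xFD 0xFD 0xFD 0xFD 0xFD 0xFD 0xFD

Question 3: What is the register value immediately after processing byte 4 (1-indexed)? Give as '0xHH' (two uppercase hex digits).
Answer: 0x08

Derivation:
After byte 1 (0x0F): reg=0x81
After byte 2 (0x2F): reg=0x43
After byte 3 (0xBE): reg=0xFD
After byte 4 (0x27): reg=0x08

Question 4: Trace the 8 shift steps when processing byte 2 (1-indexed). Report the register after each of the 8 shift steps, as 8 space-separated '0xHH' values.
After byte 1 (0x0F): reg=0x81
Register before byte 2: 0x81
After XOR with byte 0x2F: 0xAE

Answer: 0x5B 0xB6 0x6B 0xD6 0xAB 0x51 0xA2 0x43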